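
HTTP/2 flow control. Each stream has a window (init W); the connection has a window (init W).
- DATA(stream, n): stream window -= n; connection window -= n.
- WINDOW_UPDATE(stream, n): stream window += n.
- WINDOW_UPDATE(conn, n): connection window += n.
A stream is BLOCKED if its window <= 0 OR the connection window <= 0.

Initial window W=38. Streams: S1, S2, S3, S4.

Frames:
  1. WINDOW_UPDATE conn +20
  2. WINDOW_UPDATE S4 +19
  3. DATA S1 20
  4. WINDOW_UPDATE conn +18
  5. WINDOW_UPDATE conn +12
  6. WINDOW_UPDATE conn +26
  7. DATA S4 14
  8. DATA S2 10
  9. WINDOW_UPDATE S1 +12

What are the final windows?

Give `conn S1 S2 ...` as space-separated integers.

Answer: 70 30 28 38 43

Derivation:
Op 1: conn=58 S1=38 S2=38 S3=38 S4=38 blocked=[]
Op 2: conn=58 S1=38 S2=38 S3=38 S4=57 blocked=[]
Op 3: conn=38 S1=18 S2=38 S3=38 S4=57 blocked=[]
Op 4: conn=56 S1=18 S2=38 S3=38 S4=57 blocked=[]
Op 5: conn=68 S1=18 S2=38 S3=38 S4=57 blocked=[]
Op 6: conn=94 S1=18 S2=38 S3=38 S4=57 blocked=[]
Op 7: conn=80 S1=18 S2=38 S3=38 S4=43 blocked=[]
Op 8: conn=70 S1=18 S2=28 S3=38 S4=43 blocked=[]
Op 9: conn=70 S1=30 S2=28 S3=38 S4=43 blocked=[]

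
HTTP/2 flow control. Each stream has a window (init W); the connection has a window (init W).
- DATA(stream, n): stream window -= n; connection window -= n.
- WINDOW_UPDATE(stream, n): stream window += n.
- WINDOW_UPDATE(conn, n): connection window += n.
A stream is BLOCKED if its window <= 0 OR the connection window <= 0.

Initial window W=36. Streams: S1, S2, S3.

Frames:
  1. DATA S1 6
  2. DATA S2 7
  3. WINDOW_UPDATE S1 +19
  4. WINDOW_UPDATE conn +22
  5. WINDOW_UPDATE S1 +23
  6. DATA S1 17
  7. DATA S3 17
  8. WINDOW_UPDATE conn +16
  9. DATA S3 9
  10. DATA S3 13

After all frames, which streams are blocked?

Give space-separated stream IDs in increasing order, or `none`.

Answer: S3

Derivation:
Op 1: conn=30 S1=30 S2=36 S3=36 blocked=[]
Op 2: conn=23 S1=30 S2=29 S3=36 blocked=[]
Op 3: conn=23 S1=49 S2=29 S3=36 blocked=[]
Op 4: conn=45 S1=49 S2=29 S3=36 blocked=[]
Op 5: conn=45 S1=72 S2=29 S3=36 blocked=[]
Op 6: conn=28 S1=55 S2=29 S3=36 blocked=[]
Op 7: conn=11 S1=55 S2=29 S3=19 blocked=[]
Op 8: conn=27 S1=55 S2=29 S3=19 blocked=[]
Op 9: conn=18 S1=55 S2=29 S3=10 blocked=[]
Op 10: conn=5 S1=55 S2=29 S3=-3 blocked=[3]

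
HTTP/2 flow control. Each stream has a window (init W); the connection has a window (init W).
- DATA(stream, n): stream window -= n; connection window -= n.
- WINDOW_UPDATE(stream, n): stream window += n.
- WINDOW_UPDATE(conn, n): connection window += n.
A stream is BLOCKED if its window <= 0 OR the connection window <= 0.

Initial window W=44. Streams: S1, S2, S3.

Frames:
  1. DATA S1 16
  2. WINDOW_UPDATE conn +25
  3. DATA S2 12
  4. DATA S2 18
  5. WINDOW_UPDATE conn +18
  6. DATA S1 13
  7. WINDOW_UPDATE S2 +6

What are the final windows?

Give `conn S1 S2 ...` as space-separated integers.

Answer: 28 15 20 44

Derivation:
Op 1: conn=28 S1=28 S2=44 S3=44 blocked=[]
Op 2: conn=53 S1=28 S2=44 S3=44 blocked=[]
Op 3: conn=41 S1=28 S2=32 S3=44 blocked=[]
Op 4: conn=23 S1=28 S2=14 S3=44 blocked=[]
Op 5: conn=41 S1=28 S2=14 S3=44 blocked=[]
Op 6: conn=28 S1=15 S2=14 S3=44 blocked=[]
Op 7: conn=28 S1=15 S2=20 S3=44 blocked=[]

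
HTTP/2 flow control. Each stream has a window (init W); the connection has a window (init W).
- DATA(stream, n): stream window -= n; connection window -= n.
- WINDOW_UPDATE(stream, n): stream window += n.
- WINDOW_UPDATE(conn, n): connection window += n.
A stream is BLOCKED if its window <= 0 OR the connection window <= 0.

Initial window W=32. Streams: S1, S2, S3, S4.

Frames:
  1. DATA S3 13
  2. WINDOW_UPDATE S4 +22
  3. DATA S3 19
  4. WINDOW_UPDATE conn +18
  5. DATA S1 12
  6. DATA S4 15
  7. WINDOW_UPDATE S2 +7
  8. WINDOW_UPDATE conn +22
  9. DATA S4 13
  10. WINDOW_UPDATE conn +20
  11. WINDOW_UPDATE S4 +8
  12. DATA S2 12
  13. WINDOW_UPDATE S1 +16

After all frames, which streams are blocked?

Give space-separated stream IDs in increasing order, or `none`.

Op 1: conn=19 S1=32 S2=32 S3=19 S4=32 blocked=[]
Op 2: conn=19 S1=32 S2=32 S3=19 S4=54 blocked=[]
Op 3: conn=0 S1=32 S2=32 S3=0 S4=54 blocked=[1, 2, 3, 4]
Op 4: conn=18 S1=32 S2=32 S3=0 S4=54 blocked=[3]
Op 5: conn=6 S1=20 S2=32 S3=0 S4=54 blocked=[3]
Op 6: conn=-9 S1=20 S2=32 S3=0 S4=39 blocked=[1, 2, 3, 4]
Op 7: conn=-9 S1=20 S2=39 S3=0 S4=39 blocked=[1, 2, 3, 4]
Op 8: conn=13 S1=20 S2=39 S3=0 S4=39 blocked=[3]
Op 9: conn=0 S1=20 S2=39 S3=0 S4=26 blocked=[1, 2, 3, 4]
Op 10: conn=20 S1=20 S2=39 S3=0 S4=26 blocked=[3]
Op 11: conn=20 S1=20 S2=39 S3=0 S4=34 blocked=[3]
Op 12: conn=8 S1=20 S2=27 S3=0 S4=34 blocked=[3]
Op 13: conn=8 S1=36 S2=27 S3=0 S4=34 blocked=[3]

Answer: S3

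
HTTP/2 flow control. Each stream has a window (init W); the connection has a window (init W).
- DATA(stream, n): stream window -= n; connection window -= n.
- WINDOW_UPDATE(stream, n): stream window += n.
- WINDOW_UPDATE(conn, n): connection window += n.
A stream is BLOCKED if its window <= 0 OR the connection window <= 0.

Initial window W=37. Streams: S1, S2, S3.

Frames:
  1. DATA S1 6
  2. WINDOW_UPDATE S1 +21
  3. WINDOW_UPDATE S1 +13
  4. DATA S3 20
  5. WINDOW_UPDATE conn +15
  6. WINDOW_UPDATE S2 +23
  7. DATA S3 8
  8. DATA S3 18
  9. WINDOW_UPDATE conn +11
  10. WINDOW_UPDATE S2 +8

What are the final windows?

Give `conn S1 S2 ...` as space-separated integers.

Answer: 11 65 68 -9

Derivation:
Op 1: conn=31 S1=31 S2=37 S3=37 blocked=[]
Op 2: conn=31 S1=52 S2=37 S3=37 blocked=[]
Op 3: conn=31 S1=65 S2=37 S3=37 blocked=[]
Op 4: conn=11 S1=65 S2=37 S3=17 blocked=[]
Op 5: conn=26 S1=65 S2=37 S3=17 blocked=[]
Op 6: conn=26 S1=65 S2=60 S3=17 blocked=[]
Op 7: conn=18 S1=65 S2=60 S3=9 blocked=[]
Op 8: conn=0 S1=65 S2=60 S3=-9 blocked=[1, 2, 3]
Op 9: conn=11 S1=65 S2=60 S3=-9 blocked=[3]
Op 10: conn=11 S1=65 S2=68 S3=-9 blocked=[3]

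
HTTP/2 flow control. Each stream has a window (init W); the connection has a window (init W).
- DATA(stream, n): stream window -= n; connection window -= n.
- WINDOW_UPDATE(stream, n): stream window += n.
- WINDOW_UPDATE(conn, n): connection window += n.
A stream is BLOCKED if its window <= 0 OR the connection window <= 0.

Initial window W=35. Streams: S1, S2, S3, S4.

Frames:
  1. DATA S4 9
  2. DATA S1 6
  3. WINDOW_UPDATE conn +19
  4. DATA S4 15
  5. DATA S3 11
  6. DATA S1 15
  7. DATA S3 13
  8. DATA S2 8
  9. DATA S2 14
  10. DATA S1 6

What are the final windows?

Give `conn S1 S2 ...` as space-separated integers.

Answer: -43 8 13 11 11

Derivation:
Op 1: conn=26 S1=35 S2=35 S3=35 S4=26 blocked=[]
Op 2: conn=20 S1=29 S2=35 S3=35 S4=26 blocked=[]
Op 3: conn=39 S1=29 S2=35 S3=35 S4=26 blocked=[]
Op 4: conn=24 S1=29 S2=35 S3=35 S4=11 blocked=[]
Op 5: conn=13 S1=29 S2=35 S3=24 S4=11 blocked=[]
Op 6: conn=-2 S1=14 S2=35 S3=24 S4=11 blocked=[1, 2, 3, 4]
Op 7: conn=-15 S1=14 S2=35 S3=11 S4=11 blocked=[1, 2, 3, 4]
Op 8: conn=-23 S1=14 S2=27 S3=11 S4=11 blocked=[1, 2, 3, 4]
Op 9: conn=-37 S1=14 S2=13 S3=11 S4=11 blocked=[1, 2, 3, 4]
Op 10: conn=-43 S1=8 S2=13 S3=11 S4=11 blocked=[1, 2, 3, 4]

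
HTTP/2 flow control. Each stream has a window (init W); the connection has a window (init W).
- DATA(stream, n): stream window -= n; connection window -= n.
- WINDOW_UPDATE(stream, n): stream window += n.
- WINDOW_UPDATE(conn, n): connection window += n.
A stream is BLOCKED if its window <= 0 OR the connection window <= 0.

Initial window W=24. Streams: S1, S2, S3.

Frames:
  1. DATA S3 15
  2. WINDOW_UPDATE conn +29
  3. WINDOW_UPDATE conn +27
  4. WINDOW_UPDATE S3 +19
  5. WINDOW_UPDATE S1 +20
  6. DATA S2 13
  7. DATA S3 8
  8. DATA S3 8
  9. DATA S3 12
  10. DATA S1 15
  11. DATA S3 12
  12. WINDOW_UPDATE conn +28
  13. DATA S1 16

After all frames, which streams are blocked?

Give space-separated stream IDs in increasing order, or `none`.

Op 1: conn=9 S1=24 S2=24 S3=9 blocked=[]
Op 2: conn=38 S1=24 S2=24 S3=9 blocked=[]
Op 3: conn=65 S1=24 S2=24 S3=9 blocked=[]
Op 4: conn=65 S1=24 S2=24 S3=28 blocked=[]
Op 5: conn=65 S1=44 S2=24 S3=28 blocked=[]
Op 6: conn=52 S1=44 S2=11 S3=28 blocked=[]
Op 7: conn=44 S1=44 S2=11 S3=20 blocked=[]
Op 8: conn=36 S1=44 S2=11 S3=12 blocked=[]
Op 9: conn=24 S1=44 S2=11 S3=0 blocked=[3]
Op 10: conn=9 S1=29 S2=11 S3=0 blocked=[3]
Op 11: conn=-3 S1=29 S2=11 S3=-12 blocked=[1, 2, 3]
Op 12: conn=25 S1=29 S2=11 S3=-12 blocked=[3]
Op 13: conn=9 S1=13 S2=11 S3=-12 blocked=[3]

Answer: S3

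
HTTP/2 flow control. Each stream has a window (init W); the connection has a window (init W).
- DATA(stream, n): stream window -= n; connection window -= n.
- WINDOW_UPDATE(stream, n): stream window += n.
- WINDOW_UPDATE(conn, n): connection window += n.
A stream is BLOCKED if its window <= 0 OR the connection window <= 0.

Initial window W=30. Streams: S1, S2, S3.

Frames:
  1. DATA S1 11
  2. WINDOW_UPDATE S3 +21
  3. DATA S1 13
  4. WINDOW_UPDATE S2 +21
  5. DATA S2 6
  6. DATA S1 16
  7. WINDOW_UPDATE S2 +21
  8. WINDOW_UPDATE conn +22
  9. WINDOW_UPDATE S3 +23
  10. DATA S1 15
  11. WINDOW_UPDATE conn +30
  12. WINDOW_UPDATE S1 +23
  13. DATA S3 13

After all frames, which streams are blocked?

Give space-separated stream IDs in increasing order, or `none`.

Op 1: conn=19 S1=19 S2=30 S3=30 blocked=[]
Op 2: conn=19 S1=19 S2=30 S3=51 blocked=[]
Op 3: conn=6 S1=6 S2=30 S3=51 blocked=[]
Op 4: conn=6 S1=6 S2=51 S3=51 blocked=[]
Op 5: conn=0 S1=6 S2=45 S3=51 blocked=[1, 2, 3]
Op 6: conn=-16 S1=-10 S2=45 S3=51 blocked=[1, 2, 3]
Op 7: conn=-16 S1=-10 S2=66 S3=51 blocked=[1, 2, 3]
Op 8: conn=6 S1=-10 S2=66 S3=51 blocked=[1]
Op 9: conn=6 S1=-10 S2=66 S3=74 blocked=[1]
Op 10: conn=-9 S1=-25 S2=66 S3=74 blocked=[1, 2, 3]
Op 11: conn=21 S1=-25 S2=66 S3=74 blocked=[1]
Op 12: conn=21 S1=-2 S2=66 S3=74 blocked=[1]
Op 13: conn=8 S1=-2 S2=66 S3=61 blocked=[1]

Answer: S1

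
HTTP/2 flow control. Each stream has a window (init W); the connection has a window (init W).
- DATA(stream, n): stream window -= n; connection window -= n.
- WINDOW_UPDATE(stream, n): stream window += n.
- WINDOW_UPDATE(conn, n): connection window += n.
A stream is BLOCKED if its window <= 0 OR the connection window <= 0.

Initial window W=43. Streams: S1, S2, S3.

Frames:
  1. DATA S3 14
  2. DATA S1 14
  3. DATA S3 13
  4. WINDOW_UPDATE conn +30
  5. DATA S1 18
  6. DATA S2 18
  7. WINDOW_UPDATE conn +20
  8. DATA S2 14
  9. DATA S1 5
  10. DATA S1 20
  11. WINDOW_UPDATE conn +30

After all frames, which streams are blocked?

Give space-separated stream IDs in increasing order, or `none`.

Op 1: conn=29 S1=43 S2=43 S3=29 blocked=[]
Op 2: conn=15 S1=29 S2=43 S3=29 blocked=[]
Op 3: conn=2 S1=29 S2=43 S3=16 blocked=[]
Op 4: conn=32 S1=29 S2=43 S3=16 blocked=[]
Op 5: conn=14 S1=11 S2=43 S3=16 blocked=[]
Op 6: conn=-4 S1=11 S2=25 S3=16 blocked=[1, 2, 3]
Op 7: conn=16 S1=11 S2=25 S3=16 blocked=[]
Op 8: conn=2 S1=11 S2=11 S3=16 blocked=[]
Op 9: conn=-3 S1=6 S2=11 S3=16 blocked=[1, 2, 3]
Op 10: conn=-23 S1=-14 S2=11 S3=16 blocked=[1, 2, 3]
Op 11: conn=7 S1=-14 S2=11 S3=16 blocked=[1]

Answer: S1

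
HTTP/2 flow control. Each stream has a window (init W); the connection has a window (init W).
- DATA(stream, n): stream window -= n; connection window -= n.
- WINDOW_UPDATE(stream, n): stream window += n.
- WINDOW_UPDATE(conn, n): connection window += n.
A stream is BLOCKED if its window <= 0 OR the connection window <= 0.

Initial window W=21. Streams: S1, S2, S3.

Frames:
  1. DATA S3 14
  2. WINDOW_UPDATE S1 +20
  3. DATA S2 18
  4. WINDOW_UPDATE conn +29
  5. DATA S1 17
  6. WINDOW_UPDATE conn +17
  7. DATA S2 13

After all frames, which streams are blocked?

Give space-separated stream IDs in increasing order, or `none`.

Answer: S2

Derivation:
Op 1: conn=7 S1=21 S2=21 S3=7 blocked=[]
Op 2: conn=7 S1=41 S2=21 S3=7 blocked=[]
Op 3: conn=-11 S1=41 S2=3 S3=7 blocked=[1, 2, 3]
Op 4: conn=18 S1=41 S2=3 S3=7 blocked=[]
Op 5: conn=1 S1=24 S2=3 S3=7 blocked=[]
Op 6: conn=18 S1=24 S2=3 S3=7 blocked=[]
Op 7: conn=5 S1=24 S2=-10 S3=7 blocked=[2]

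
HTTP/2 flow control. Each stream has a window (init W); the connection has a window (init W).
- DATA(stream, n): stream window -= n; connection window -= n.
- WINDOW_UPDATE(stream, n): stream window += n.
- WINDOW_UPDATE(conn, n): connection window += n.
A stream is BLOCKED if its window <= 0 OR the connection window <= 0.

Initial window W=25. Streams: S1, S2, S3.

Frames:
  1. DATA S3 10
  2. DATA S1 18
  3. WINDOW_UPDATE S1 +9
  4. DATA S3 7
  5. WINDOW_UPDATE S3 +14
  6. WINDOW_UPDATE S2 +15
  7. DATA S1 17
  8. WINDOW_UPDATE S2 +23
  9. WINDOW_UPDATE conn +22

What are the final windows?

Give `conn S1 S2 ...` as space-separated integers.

Op 1: conn=15 S1=25 S2=25 S3=15 blocked=[]
Op 2: conn=-3 S1=7 S2=25 S3=15 blocked=[1, 2, 3]
Op 3: conn=-3 S1=16 S2=25 S3=15 blocked=[1, 2, 3]
Op 4: conn=-10 S1=16 S2=25 S3=8 blocked=[1, 2, 3]
Op 5: conn=-10 S1=16 S2=25 S3=22 blocked=[1, 2, 3]
Op 6: conn=-10 S1=16 S2=40 S3=22 blocked=[1, 2, 3]
Op 7: conn=-27 S1=-1 S2=40 S3=22 blocked=[1, 2, 3]
Op 8: conn=-27 S1=-1 S2=63 S3=22 blocked=[1, 2, 3]
Op 9: conn=-5 S1=-1 S2=63 S3=22 blocked=[1, 2, 3]

Answer: -5 -1 63 22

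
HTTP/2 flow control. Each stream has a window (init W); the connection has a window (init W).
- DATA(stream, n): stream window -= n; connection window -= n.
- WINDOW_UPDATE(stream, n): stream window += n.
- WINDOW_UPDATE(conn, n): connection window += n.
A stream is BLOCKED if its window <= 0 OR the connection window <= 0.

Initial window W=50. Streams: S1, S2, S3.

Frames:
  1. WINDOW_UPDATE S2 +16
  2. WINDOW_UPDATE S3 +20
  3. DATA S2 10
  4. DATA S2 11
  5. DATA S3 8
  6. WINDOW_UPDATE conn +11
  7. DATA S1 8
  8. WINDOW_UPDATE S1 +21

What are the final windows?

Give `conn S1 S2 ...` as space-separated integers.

Op 1: conn=50 S1=50 S2=66 S3=50 blocked=[]
Op 2: conn=50 S1=50 S2=66 S3=70 blocked=[]
Op 3: conn=40 S1=50 S2=56 S3=70 blocked=[]
Op 4: conn=29 S1=50 S2=45 S3=70 blocked=[]
Op 5: conn=21 S1=50 S2=45 S3=62 blocked=[]
Op 6: conn=32 S1=50 S2=45 S3=62 blocked=[]
Op 7: conn=24 S1=42 S2=45 S3=62 blocked=[]
Op 8: conn=24 S1=63 S2=45 S3=62 blocked=[]

Answer: 24 63 45 62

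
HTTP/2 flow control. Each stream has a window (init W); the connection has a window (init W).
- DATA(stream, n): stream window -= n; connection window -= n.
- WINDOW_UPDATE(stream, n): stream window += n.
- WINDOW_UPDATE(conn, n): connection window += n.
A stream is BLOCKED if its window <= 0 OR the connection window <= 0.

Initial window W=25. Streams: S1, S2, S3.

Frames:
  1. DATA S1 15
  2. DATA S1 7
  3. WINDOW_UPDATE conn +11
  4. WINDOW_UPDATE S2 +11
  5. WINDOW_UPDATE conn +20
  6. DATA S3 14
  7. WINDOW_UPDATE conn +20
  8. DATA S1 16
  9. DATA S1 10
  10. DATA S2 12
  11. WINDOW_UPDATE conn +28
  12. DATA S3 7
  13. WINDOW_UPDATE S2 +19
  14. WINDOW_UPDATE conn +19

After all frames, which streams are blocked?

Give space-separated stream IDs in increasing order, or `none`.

Answer: S1

Derivation:
Op 1: conn=10 S1=10 S2=25 S3=25 blocked=[]
Op 2: conn=3 S1=3 S2=25 S3=25 blocked=[]
Op 3: conn=14 S1=3 S2=25 S3=25 blocked=[]
Op 4: conn=14 S1=3 S2=36 S3=25 blocked=[]
Op 5: conn=34 S1=3 S2=36 S3=25 blocked=[]
Op 6: conn=20 S1=3 S2=36 S3=11 blocked=[]
Op 7: conn=40 S1=3 S2=36 S3=11 blocked=[]
Op 8: conn=24 S1=-13 S2=36 S3=11 blocked=[1]
Op 9: conn=14 S1=-23 S2=36 S3=11 blocked=[1]
Op 10: conn=2 S1=-23 S2=24 S3=11 blocked=[1]
Op 11: conn=30 S1=-23 S2=24 S3=11 blocked=[1]
Op 12: conn=23 S1=-23 S2=24 S3=4 blocked=[1]
Op 13: conn=23 S1=-23 S2=43 S3=4 blocked=[1]
Op 14: conn=42 S1=-23 S2=43 S3=4 blocked=[1]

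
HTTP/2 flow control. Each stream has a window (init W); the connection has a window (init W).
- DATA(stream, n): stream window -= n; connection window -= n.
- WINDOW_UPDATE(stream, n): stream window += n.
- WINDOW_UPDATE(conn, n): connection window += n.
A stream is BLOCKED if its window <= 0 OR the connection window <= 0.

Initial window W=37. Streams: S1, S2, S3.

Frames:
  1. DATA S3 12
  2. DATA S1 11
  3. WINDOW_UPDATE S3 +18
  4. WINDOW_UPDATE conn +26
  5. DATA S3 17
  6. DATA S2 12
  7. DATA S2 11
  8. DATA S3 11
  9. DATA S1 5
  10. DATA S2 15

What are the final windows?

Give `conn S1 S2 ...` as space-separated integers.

Op 1: conn=25 S1=37 S2=37 S3=25 blocked=[]
Op 2: conn=14 S1=26 S2=37 S3=25 blocked=[]
Op 3: conn=14 S1=26 S2=37 S3=43 blocked=[]
Op 4: conn=40 S1=26 S2=37 S3=43 blocked=[]
Op 5: conn=23 S1=26 S2=37 S3=26 blocked=[]
Op 6: conn=11 S1=26 S2=25 S3=26 blocked=[]
Op 7: conn=0 S1=26 S2=14 S3=26 blocked=[1, 2, 3]
Op 8: conn=-11 S1=26 S2=14 S3=15 blocked=[1, 2, 3]
Op 9: conn=-16 S1=21 S2=14 S3=15 blocked=[1, 2, 3]
Op 10: conn=-31 S1=21 S2=-1 S3=15 blocked=[1, 2, 3]

Answer: -31 21 -1 15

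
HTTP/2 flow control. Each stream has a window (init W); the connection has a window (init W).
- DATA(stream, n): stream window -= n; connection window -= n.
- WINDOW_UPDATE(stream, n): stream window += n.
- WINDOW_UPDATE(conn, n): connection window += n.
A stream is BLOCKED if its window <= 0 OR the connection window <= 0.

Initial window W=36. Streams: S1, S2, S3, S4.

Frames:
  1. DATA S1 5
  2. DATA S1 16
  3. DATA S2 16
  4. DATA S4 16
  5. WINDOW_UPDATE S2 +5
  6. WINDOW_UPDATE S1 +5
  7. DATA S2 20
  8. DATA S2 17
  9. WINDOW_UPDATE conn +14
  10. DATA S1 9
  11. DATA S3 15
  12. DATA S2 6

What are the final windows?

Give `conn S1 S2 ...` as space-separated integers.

Answer: -70 11 -18 21 20

Derivation:
Op 1: conn=31 S1=31 S2=36 S3=36 S4=36 blocked=[]
Op 2: conn=15 S1=15 S2=36 S3=36 S4=36 blocked=[]
Op 3: conn=-1 S1=15 S2=20 S3=36 S4=36 blocked=[1, 2, 3, 4]
Op 4: conn=-17 S1=15 S2=20 S3=36 S4=20 blocked=[1, 2, 3, 4]
Op 5: conn=-17 S1=15 S2=25 S3=36 S4=20 blocked=[1, 2, 3, 4]
Op 6: conn=-17 S1=20 S2=25 S3=36 S4=20 blocked=[1, 2, 3, 4]
Op 7: conn=-37 S1=20 S2=5 S3=36 S4=20 blocked=[1, 2, 3, 4]
Op 8: conn=-54 S1=20 S2=-12 S3=36 S4=20 blocked=[1, 2, 3, 4]
Op 9: conn=-40 S1=20 S2=-12 S3=36 S4=20 blocked=[1, 2, 3, 4]
Op 10: conn=-49 S1=11 S2=-12 S3=36 S4=20 blocked=[1, 2, 3, 4]
Op 11: conn=-64 S1=11 S2=-12 S3=21 S4=20 blocked=[1, 2, 3, 4]
Op 12: conn=-70 S1=11 S2=-18 S3=21 S4=20 blocked=[1, 2, 3, 4]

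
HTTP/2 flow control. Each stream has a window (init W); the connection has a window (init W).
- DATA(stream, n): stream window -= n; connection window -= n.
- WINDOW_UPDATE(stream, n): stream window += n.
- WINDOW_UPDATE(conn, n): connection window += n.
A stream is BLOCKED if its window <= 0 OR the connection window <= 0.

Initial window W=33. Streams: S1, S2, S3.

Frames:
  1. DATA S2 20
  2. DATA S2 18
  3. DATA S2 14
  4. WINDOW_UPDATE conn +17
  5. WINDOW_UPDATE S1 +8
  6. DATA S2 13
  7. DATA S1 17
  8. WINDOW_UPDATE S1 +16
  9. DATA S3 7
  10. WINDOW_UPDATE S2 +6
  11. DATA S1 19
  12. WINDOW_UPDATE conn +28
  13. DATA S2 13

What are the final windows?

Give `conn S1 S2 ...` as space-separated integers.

Op 1: conn=13 S1=33 S2=13 S3=33 blocked=[]
Op 2: conn=-5 S1=33 S2=-5 S3=33 blocked=[1, 2, 3]
Op 3: conn=-19 S1=33 S2=-19 S3=33 blocked=[1, 2, 3]
Op 4: conn=-2 S1=33 S2=-19 S3=33 blocked=[1, 2, 3]
Op 5: conn=-2 S1=41 S2=-19 S3=33 blocked=[1, 2, 3]
Op 6: conn=-15 S1=41 S2=-32 S3=33 blocked=[1, 2, 3]
Op 7: conn=-32 S1=24 S2=-32 S3=33 blocked=[1, 2, 3]
Op 8: conn=-32 S1=40 S2=-32 S3=33 blocked=[1, 2, 3]
Op 9: conn=-39 S1=40 S2=-32 S3=26 blocked=[1, 2, 3]
Op 10: conn=-39 S1=40 S2=-26 S3=26 blocked=[1, 2, 3]
Op 11: conn=-58 S1=21 S2=-26 S3=26 blocked=[1, 2, 3]
Op 12: conn=-30 S1=21 S2=-26 S3=26 blocked=[1, 2, 3]
Op 13: conn=-43 S1=21 S2=-39 S3=26 blocked=[1, 2, 3]

Answer: -43 21 -39 26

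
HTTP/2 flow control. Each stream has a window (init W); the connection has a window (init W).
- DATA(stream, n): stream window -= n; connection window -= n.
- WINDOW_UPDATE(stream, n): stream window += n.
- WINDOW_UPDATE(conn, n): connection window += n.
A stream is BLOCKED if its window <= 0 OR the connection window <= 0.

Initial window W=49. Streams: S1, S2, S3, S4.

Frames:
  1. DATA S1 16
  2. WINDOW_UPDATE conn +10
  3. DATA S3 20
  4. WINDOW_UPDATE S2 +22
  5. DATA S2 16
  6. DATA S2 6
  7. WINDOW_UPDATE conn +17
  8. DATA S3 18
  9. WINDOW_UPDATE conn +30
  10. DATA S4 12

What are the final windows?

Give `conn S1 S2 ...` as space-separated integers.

Op 1: conn=33 S1=33 S2=49 S3=49 S4=49 blocked=[]
Op 2: conn=43 S1=33 S2=49 S3=49 S4=49 blocked=[]
Op 3: conn=23 S1=33 S2=49 S3=29 S4=49 blocked=[]
Op 4: conn=23 S1=33 S2=71 S3=29 S4=49 blocked=[]
Op 5: conn=7 S1=33 S2=55 S3=29 S4=49 blocked=[]
Op 6: conn=1 S1=33 S2=49 S3=29 S4=49 blocked=[]
Op 7: conn=18 S1=33 S2=49 S3=29 S4=49 blocked=[]
Op 8: conn=0 S1=33 S2=49 S3=11 S4=49 blocked=[1, 2, 3, 4]
Op 9: conn=30 S1=33 S2=49 S3=11 S4=49 blocked=[]
Op 10: conn=18 S1=33 S2=49 S3=11 S4=37 blocked=[]

Answer: 18 33 49 11 37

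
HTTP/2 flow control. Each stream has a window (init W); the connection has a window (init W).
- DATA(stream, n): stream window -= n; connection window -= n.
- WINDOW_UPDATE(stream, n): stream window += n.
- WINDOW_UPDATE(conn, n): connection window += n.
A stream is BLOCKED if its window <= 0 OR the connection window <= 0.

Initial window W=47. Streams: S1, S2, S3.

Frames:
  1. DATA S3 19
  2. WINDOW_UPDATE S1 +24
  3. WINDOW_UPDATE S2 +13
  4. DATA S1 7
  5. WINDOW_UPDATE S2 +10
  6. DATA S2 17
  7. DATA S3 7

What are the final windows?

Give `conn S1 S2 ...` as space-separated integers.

Answer: -3 64 53 21

Derivation:
Op 1: conn=28 S1=47 S2=47 S3=28 blocked=[]
Op 2: conn=28 S1=71 S2=47 S3=28 blocked=[]
Op 3: conn=28 S1=71 S2=60 S3=28 blocked=[]
Op 4: conn=21 S1=64 S2=60 S3=28 blocked=[]
Op 5: conn=21 S1=64 S2=70 S3=28 blocked=[]
Op 6: conn=4 S1=64 S2=53 S3=28 blocked=[]
Op 7: conn=-3 S1=64 S2=53 S3=21 blocked=[1, 2, 3]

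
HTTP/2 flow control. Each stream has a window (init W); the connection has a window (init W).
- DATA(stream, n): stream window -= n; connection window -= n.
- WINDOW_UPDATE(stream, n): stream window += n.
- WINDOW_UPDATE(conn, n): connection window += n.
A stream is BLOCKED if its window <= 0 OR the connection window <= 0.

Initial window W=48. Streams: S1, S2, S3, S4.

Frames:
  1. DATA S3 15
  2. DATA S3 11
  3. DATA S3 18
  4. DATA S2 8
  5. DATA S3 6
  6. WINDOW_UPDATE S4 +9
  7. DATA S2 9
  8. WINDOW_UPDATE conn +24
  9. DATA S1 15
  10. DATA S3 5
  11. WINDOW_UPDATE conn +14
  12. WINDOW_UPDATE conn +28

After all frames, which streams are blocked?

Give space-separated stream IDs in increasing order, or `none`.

Op 1: conn=33 S1=48 S2=48 S3=33 S4=48 blocked=[]
Op 2: conn=22 S1=48 S2=48 S3=22 S4=48 blocked=[]
Op 3: conn=4 S1=48 S2=48 S3=4 S4=48 blocked=[]
Op 4: conn=-4 S1=48 S2=40 S3=4 S4=48 blocked=[1, 2, 3, 4]
Op 5: conn=-10 S1=48 S2=40 S3=-2 S4=48 blocked=[1, 2, 3, 4]
Op 6: conn=-10 S1=48 S2=40 S3=-2 S4=57 blocked=[1, 2, 3, 4]
Op 7: conn=-19 S1=48 S2=31 S3=-2 S4=57 blocked=[1, 2, 3, 4]
Op 8: conn=5 S1=48 S2=31 S3=-2 S4=57 blocked=[3]
Op 9: conn=-10 S1=33 S2=31 S3=-2 S4=57 blocked=[1, 2, 3, 4]
Op 10: conn=-15 S1=33 S2=31 S3=-7 S4=57 blocked=[1, 2, 3, 4]
Op 11: conn=-1 S1=33 S2=31 S3=-7 S4=57 blocked=[1, 2, 3, 4]
Op 12: conn=27 S1=33 S2=31 S3=-7 S4=57 blocked=[3]

Answer: S3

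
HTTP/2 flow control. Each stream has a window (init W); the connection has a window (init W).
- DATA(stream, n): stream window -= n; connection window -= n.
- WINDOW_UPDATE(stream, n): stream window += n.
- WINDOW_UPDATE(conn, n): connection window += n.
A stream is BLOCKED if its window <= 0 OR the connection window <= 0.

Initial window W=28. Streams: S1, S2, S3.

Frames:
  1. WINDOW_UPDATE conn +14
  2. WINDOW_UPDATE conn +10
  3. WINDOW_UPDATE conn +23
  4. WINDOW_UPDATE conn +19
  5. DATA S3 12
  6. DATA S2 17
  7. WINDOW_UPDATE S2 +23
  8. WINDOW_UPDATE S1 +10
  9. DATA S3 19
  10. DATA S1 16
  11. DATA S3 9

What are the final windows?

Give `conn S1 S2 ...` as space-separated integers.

Answer: 21 22 34 -12

Derivation:
Op 1: conn=42 S1=28 S2=28 S3=28 blocked=[]
Op 2: conn=52 S1=28 S2=28 S3=28 blocked=[]
Op 3: conn=75 S1=28 S2=28 S3=28 blocked=[]
Op 4: conn=94 S1=28 S2=28 S3=28 blocked=[]
Op 5: conn=82 S1=28 S2=28 S3=16 blocked=[]
Op 6: conn=65 S1=28 S2=11 S3=16 blocked=[]
Op 7: conn=65 S1=28 S2=34 S3=16 blocked=[]
Op 8: conn=65 S1=38 S2=34 S3=16 blocked=[]
Op 9: conn=46 S1=38 S2=34 S3=-3 blocked=[3]
Op 10: conn=30 S1=22 S2=34 S3=-3 blocked=[3]
Op 11: conn=21 S1=22 S2=34 S3=-12 blocked=[3]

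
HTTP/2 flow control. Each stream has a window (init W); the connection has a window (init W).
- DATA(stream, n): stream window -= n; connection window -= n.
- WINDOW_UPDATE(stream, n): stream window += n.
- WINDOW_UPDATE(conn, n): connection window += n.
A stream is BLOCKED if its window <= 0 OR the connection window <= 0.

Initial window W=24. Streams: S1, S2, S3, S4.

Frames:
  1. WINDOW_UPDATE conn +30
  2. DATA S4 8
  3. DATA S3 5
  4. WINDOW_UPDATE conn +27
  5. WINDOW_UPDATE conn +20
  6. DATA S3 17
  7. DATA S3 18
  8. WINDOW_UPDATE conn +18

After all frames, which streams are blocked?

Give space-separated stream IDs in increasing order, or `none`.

Op 1: conn=54 S1=24 S2=24 S3=24 S4=24 blocked=[]
Op 2: conn=46 S1=24 S2=24 S3=24 S4=16 blocked=[]
Op 3: conn=41 S1=24 S2=24 S3=19 S4=16 blocked=[]
Op 4: conn=68 S1=24 S2=24 S3=19 S4=16 blocked=[]
Op 5: conn=88 S1=24 S2=24 S3=19 S4=16 blocked=[]
Op 6: conn=71 S1=24 S2=24 S3=2 S4=16 blocked=[]
Op 7: conn=53 S1=24 S2=24 S3=-16 S4=16 blocked=[3]
Op 8: conn=71 S1=24 S2=24 S3=-16 S4=16 blocked=[3]

Answer: S3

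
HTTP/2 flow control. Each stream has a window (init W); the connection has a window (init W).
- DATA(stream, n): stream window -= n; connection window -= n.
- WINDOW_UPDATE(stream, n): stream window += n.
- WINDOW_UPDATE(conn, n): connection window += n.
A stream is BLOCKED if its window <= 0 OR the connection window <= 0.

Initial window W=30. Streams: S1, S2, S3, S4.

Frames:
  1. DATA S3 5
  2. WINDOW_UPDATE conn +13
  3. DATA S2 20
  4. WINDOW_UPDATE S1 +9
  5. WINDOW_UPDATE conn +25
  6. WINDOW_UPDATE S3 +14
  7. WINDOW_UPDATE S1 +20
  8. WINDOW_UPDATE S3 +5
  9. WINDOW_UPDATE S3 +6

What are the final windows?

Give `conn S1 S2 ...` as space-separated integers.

Op 1: conn=25 S1=30 S2=30 S3=25 S4=30 blocked=[]
Op 2: conn=38 S1=30 S2=30 S3=25 S4=30 blocked=[]
Op 3: conn=18 S1=30 S2=10 S3=25 S4=30 blocked=[]
Op 4: conn=18 S1=39 S2=10 S3=25 S4=30 blocked=[]
Op 5: conn=43 S1=39 S2=10 S3=25 S4=30 blocked=[]
Op 6: conn=43 S1=39 S2=10 S3=39 S4=30 blocked=[]
Op 7: conn=43 S1=59 S2=10 S3=39 S4=30 blocked=[]
Op 8: conn=43 S1=59 S2=10 S3=44 S4=30 blocked=[]
Op 9: conn=43 S1=59 S2=10 S3=50 S4=30 blocked=[]

Answer: 43 59 10 50 30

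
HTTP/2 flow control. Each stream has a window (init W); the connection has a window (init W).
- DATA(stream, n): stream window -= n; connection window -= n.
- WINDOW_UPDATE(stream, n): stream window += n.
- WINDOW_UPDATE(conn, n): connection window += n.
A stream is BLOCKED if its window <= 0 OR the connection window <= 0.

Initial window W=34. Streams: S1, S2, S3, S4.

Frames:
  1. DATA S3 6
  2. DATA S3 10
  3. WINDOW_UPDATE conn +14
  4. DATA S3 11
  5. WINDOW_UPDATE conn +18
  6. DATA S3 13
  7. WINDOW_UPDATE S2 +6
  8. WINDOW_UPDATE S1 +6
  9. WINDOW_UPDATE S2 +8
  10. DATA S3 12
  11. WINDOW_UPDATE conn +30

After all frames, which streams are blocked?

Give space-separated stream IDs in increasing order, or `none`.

Op 1: conn=28 S1=34 S2=34 S3=28 S4=34 blocked=[]
Op 2: conn=18 S1=34 S2=34 S3=18 S4=34 blocked=[]
Op 3: conn=32 S1=34 S2=34 S3=18 S4=34 blocked=[]
Op 4: conn=21 S1=34 S2=34 S3=7 S4=34 blocked=[]
Op 5: conn=39 S1=34 S2=34 S3=7 S4=34 blocked=[]
Op 6: conn=26 S1=34 S2=34 S3=-6 S4=34 blocked=[3]
Op 7: conn=26 S1=34 S2=40 S3=-6 S4=34 blocked=[3]
Op 8: conn=26 S1=40 S2=40 S3=-6 S4=34 blocked=[3]
Op 9: conn=26 S1=40 S2=48 S3=-6 S4=34 blocked=[3]
Op 10: conn=14 S1=40 S2=48 S3=-18 S4=34 blocked=[3]
Op 11: conn=44 S1=40 S2=48 S3=-18 S4=34 blocked=[3]

Answer: S3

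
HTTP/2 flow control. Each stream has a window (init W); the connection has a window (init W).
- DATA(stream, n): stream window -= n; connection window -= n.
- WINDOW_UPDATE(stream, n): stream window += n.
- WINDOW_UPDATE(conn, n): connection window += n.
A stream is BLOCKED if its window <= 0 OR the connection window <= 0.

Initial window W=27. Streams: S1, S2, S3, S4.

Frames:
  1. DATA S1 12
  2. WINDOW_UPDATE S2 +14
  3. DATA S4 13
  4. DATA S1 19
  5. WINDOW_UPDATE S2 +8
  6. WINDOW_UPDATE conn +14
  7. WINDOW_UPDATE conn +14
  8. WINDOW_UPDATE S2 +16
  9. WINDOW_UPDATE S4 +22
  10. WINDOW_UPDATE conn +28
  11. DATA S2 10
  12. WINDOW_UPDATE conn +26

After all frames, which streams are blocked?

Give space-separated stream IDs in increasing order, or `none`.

Answer: S1

Derivation:
Op 1: conn=15 S1=15 S2=27 S3=27 S4=27 blocked=[]
Op 2: conn=15 S1=15 S2=41 S3=27 S4=27 blocked=[]
Op 3: conn=2 S1=15 S2=41 S3=27 S4=14 blocked=[]
Op 4: conn=-17 S1=-4 S2=41 S3=27 S4=14 blocked=[1, 2, 3, 4]
Op 5: conn=-17 S1=-4 S2=49 S3=27 S4=14 blocked=[1, 2, 3, 4]
Op 6: conn=-3 S1=-4 S2=49 S3=27 S4=14 blocked=[1, 2, 3, 4]
Op 7: conn=11 S1=-4 S2=49 S3=27 S4=14 blocked=[1]
Op 8: conn=11 S1=-4 S2=65 S3=27 S4=14 blocked=[1]
Op 9: conn=11 S1=-4 S2=65 S3=27 S4=36 blocked=[1]
Op 10: conn=39 S1=-4 S2=65 S3=27 S4=36 blocked=[1]
Op 11: conn=29 S1=-4 S2=55 S3=27 S4=36 blocked=[1]
Op 12: conn=55 S1=-4 S2=55 S3=27 S4=36 blocked=[1]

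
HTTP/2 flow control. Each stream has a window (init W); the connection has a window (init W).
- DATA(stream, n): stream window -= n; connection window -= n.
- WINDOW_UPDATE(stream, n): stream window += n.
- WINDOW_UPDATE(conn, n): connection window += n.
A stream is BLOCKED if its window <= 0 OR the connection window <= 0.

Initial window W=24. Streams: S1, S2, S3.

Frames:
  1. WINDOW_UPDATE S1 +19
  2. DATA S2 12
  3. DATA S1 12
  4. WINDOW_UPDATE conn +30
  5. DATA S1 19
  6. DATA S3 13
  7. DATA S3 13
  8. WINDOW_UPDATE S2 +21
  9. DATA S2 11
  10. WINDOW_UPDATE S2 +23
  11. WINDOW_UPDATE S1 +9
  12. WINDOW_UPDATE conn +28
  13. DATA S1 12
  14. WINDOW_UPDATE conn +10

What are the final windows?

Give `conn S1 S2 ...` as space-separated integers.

Op 1: conn=24 S1=43 S2=24 S3=24 blocked=[]
Op 2: conn=12 S1=43 S2=12 S3=24 blocked=[]
Op 3: conn=0 S1=31 S2=12 S3=24 blocked=[1, 2, 3]
Op 4: conn=30 S1=31 S2=12 S3=24 blocked=[]
Op 5: conn=11 S1=12 S2=12 S3=24 blocked=[]
Op 6: conn=-2 S1=12 S2=12 S3=11 blocked=[1, 2, 3]
Op 7: conn=-15 S1=12 S2=12 S3=-2 blocked=[1, 2, 3]
Op 8: conn=-15 S1=12 S2=33 S3=-2 blocked=[1, 2, 3]
Op 9: conn=-26 S1=12 S2=22 S3=-2 blocked=[1, 2, 3]
Op 10: conn=-26 S1=12 S2=45 S3=-2 blocked=[1, 2, 3]
Op 11: conn=-26 S1=21 S2=45 S3=-2 blocked=[1, 2, 3]
Op 12: conn=2 S1=21 S2=45 S3=-2 blocked=[3]
Op 13: conn=-10 S1=9 S2=45 S3=-2 blocked=[1, 2, 3]
Op 14: conn=0 S1=9 S2=45 S3=-2 blocked=[1, 2, 3]

Answer: 0 9 45 -2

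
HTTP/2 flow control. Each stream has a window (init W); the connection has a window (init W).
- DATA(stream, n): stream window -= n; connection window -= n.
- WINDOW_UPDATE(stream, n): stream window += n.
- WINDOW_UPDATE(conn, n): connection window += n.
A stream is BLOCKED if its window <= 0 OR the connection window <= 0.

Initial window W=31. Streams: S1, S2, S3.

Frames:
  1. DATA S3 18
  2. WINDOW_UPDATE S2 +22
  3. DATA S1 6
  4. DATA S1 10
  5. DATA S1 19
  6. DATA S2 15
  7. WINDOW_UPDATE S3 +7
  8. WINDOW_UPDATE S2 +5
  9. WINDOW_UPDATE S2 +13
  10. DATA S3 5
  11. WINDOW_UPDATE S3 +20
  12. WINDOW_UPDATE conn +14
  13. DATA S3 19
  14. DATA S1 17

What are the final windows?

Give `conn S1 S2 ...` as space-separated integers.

Op 1: conn=13 S1=31 S2=31 S3=13 blocked=[]
Op 2: conn=13 S1=31 S2=53 S3=13 blocked=[]
Op 3: conn=7 S1=25 S2=53 S3=13 blocked=[]
Op 4: conn=-3 S1=15 S2=53 S3=13 blocked=[1, 2, 3]
Op 5: conn=-22 S1=-4 S2=53 S3=13 blocked=[1, 2, 3]
Op 6: conn=-37 S1=-4 S2=38 S3=13 blocked=[1, 2, 3]
Op 7: conn=-37 S1=-4 S2=38 S3=20 blocked=[1, 2, 3]
Op 8: conn=-37 S1=-4 S2=43 S3=20 blocked=[1, 2, 3]
Op 9: conn=-37 S1=-4 S2=56 S3=20 blocked=[1, 2, 3]
Op 10: conn=-42 S1=-4 S2=56 S3=15 blocked=[1, 2, 3]
Op 11: conn=-42 S1=-4 S2=56 S3=35 blocked=[1, 2, 3]
Op 12: conn=-28 S1=-4 S2=56 S3=35 blocked=[1, 2, 3]
Op 13: conn=-47 S1=-4 S2=56 S3=16 blocked=[1, 2, 3]
Op 14: conn=-64 S1=-21 S2=56 S3=16 blocked=[1, 2, 3]

Answer: -64 -21 56 16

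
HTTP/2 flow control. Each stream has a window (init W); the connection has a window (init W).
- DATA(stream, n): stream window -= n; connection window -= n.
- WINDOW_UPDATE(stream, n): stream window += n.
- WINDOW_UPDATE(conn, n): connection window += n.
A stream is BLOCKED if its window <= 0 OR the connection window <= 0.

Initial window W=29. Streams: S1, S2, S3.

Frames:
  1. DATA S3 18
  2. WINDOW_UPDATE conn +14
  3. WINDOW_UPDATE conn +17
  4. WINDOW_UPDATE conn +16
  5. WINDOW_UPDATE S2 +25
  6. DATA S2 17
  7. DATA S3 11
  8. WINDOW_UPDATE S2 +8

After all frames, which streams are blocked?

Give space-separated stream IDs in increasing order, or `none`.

Op 1: conn=11 S1=29 S2=29 S3=11 blocked=[]
Op 2: conn=25 S1=29 S2=29 S3=11 blocked=[]
Op 3: conn=42 S1=29 S2=29 S3=11 blocked=[]
Op 4: conn=58 S1=29 S2=29 S3=11 blocked=[]
Op 5: conn=58 S1=29 S2=54 S3=11 blocked=[]
Op 6: conn=41 S1=29 S2=37 S3=11 blocked=[]
Op 7: conn=30 S1=29 S2=37 S3=0 blocked=[3]
Op 8: conn=30 S1=29 S2=45 S3=0 blocked=[3]

Answer: S3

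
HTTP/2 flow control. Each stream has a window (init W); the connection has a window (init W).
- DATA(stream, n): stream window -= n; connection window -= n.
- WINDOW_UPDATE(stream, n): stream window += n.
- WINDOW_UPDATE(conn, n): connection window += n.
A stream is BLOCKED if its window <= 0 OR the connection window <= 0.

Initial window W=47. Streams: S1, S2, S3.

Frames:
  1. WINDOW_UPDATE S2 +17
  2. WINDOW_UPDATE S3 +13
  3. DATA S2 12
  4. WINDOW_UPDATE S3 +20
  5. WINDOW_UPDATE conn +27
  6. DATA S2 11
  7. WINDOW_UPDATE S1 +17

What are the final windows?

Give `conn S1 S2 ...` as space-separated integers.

Answer: 51 64 41 80

Derivation:
Op 1: conn=47 S1=47 S2=64 S3=47 blocked=[]
Op 2: conn=47 S1=47 S2=64 S3=60 blocked=[]
Op 3: conn=35 S1=47 S2=52 S3=60 blocked=[]
Op 4: conn=35 S1=47 S2=52 S3=80 blocked=[]
Op 5: conn=62 S1=47 S2=52 S3=80 blocked=[]
Op 6: conn=51 S1=47 S2=41 S3=80 blocked=[]
Op 7: conn=51 S1=64 S2=41 S3=80 blocked=[]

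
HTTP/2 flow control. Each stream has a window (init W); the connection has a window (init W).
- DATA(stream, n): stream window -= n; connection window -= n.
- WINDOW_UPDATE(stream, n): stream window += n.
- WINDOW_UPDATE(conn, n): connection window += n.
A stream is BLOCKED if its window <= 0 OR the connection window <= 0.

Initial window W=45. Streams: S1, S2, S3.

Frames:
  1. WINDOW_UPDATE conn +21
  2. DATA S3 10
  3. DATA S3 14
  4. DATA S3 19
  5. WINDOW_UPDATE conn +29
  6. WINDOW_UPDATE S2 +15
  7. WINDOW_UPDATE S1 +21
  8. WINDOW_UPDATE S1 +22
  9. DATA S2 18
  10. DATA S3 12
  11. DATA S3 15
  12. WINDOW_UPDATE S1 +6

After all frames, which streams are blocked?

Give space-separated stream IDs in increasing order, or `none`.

Op 1: conn=66 S1=45 S2=45 S3=45 blocked=[]
Op 2: conn=56 S1=45 S2=45 S3=35 blocked=[]
Op 3: conn=42 S1=45 S2=45 S3=21 blocked=[]
Op 4: conn=23 S1=45 S2=45 S3=2 blocked=[]
Op 5: conn=52 S1=45 S2=45 S3=2 blocked=[]
Op 6: conn=52 S1=45 S2=60 S3=2 blocked=[]
Op 7: conn=52 S1=66 S2=60 S3=2 blocked=[]
Op 8: conn=52 S1=88 S2=60 S3=2 blocked=[]
Op 9: conn=34 S1=88 S2=42 S3=2 blocked=[]
Op 10: conn=22 S1=88 S2=42 S3=-10 blocked=[3]
Op 11: conn=7 S1=88 S2=42 S3=-25 blocked=[3]
Op 12: conn=7 S1=94 S2=42 S3=-25 blocked=[3]

Answer: S3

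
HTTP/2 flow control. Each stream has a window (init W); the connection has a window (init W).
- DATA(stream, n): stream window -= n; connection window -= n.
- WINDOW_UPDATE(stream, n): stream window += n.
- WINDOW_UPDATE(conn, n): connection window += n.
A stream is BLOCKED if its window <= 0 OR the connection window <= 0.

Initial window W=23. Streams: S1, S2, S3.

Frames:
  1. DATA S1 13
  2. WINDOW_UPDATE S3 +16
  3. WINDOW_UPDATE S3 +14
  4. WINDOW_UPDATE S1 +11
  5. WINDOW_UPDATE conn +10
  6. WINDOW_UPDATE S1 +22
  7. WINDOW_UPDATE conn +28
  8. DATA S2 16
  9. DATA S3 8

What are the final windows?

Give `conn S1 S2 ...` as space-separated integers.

Op 1: conn=10 S1=10 S2=23 S3=23 blocked=[]
Op 2: conn=10 S1=10 S2=23 S3=39 blocked=[]
Op 3: conn=10 S1=10 S2=23 S3=53 blocked=[]
Op 4: conn=10 S1=21 S2=23 S3=53 blocked=[]
Op 5: conn=20 S1=21 S2=23 S3=53 blocked=[]
Op 6: conn=20 S1=43 S2=23 S3=53 blocked=[]
Op 7: conn=48 S1=43 S2=23 S3=53 blocked=[]
Op 8: conn=32 S1=43 S2=7 S3=53 blocked=[]
Op 9: conn=24 S1=43 S2=7 S3=45 blocked=[]

Answer: 24 43 7 45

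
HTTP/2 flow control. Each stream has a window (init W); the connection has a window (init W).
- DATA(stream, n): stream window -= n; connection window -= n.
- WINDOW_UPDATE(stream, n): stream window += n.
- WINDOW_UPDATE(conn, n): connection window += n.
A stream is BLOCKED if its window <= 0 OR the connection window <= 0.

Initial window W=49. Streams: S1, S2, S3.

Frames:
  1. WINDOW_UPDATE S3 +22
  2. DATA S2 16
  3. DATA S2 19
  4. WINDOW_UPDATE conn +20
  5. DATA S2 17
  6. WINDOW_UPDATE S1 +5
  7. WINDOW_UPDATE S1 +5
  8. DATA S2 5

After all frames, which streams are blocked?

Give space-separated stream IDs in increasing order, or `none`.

Op 1: conn=49 S1=49 S2=49 S3=71 blocked=[]
Op 2: conn=33 S1=49 S2=33 S3=71 blocked=[]
Op 3: conn=14 S1=49 S2=14 S3=71 blocked=[]
Op 4: conn=34 S1=49 S2=14 S3=71 blocked=[]
Op 5: conn=17 S1=49 S2=-3 S3=71 blocked=[2]
Op 6: conn=17 S1=54 S2=-3 S3=71 blocked=[2]
Op 7: conn=17 S1=59 S2=-3 S3=71 blocked=[2]
Op 8: conn=12 S1=59 S2=-8 S3=71 blocked=[2]

Answer: S2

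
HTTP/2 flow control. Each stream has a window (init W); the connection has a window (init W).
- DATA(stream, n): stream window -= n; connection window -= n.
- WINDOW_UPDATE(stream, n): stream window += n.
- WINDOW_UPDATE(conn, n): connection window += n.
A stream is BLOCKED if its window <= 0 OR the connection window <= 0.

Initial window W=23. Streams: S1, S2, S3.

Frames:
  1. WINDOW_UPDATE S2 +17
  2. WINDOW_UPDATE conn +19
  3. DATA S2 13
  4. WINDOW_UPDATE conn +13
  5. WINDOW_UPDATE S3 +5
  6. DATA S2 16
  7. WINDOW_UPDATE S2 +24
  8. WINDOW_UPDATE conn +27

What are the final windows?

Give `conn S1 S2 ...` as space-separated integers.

Answer: 53 23 35 28

Derivation:
Op 1: conn=23 S1=23 S2=40 S3=23 blocked=[]
Op 2: conn=42 S1=23 S2=40 S3=23 blocked=[]
Op 3: conn=29 S1=23 S2=27 S3=23 blocked=[]
Op 4: conn=42 S1=23 S2=27 S3=23 blocked=[]
Op 5: conn=42 S1=23 S2=27 S3=28 blocked=[]
Op 6: conn=26 S1=23 S2=11 S3=28 blocked=[]
Op 7: conn=26 S1=23 S2=35 S3=28 blocked=[]
Op 8: conn=53 S1=23 S2=35 S3=28 blocked=[]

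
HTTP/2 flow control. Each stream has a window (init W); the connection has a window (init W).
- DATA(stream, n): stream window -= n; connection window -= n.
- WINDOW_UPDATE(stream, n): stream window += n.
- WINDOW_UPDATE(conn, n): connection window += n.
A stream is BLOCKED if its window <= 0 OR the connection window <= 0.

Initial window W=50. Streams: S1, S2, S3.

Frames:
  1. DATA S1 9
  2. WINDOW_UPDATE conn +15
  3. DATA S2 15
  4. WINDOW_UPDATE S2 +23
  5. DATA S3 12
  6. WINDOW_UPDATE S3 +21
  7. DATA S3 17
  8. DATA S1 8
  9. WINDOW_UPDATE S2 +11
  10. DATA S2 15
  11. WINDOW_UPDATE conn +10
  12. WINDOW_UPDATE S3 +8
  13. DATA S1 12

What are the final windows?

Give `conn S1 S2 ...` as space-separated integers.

Op 1: conn=41 S1=41 S2=50 S3=50 blocked=[]
Op 2: conn=56 S1=41 S2=50 S3=50 blocked=[]
Op 3: conn=41 S1=41 S2=35 S3=50 blocked=[]
Op 4: conn=41 S1=41 S2=58 S3=50 blocked=[]
Op 5: conn=29 S1=41 S2=58 S3=38 blocked=[]
Op 6: conn=29 S1=41 S2=58 S3=59 blocked=[]
Op 7: conn=12 S1=41 S2=58 S3=42 blocked=[]
Op 8: conn=4 S1=33 S2=58 S3=42 blocked=[]
Op 9: conn=4 S1=33 S2=69 S3=42 blocked=[]
Op 10: conn=-11 S1=33 S2=54 S3=42 blocked=[1, 2, 3]
Op 11: conn=-1 S1=33 S2=54 S3=42 blocked=[1, 2, 3]
Op 12: conn=-1 S1=33 S2=54 S3=50 blocked=[1, 2, 3]
Op 13: conn=-13 S1=21 S2=54 S3=50 blocked=[1, 2, 3]

Answer: -13 21 54 50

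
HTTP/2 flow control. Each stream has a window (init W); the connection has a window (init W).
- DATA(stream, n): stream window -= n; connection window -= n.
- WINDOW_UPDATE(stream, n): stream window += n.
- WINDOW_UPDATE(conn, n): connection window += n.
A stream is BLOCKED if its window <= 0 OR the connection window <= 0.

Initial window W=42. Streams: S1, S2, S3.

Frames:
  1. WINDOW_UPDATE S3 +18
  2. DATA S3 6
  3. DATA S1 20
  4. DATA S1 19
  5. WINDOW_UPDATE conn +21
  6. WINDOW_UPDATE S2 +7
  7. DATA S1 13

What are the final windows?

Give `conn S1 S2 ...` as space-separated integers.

Answer: 5 -10 49 54

Derivation:
Op 1: conn=42 S1=42 S2=42 S3=60 blocked=[]
Op 2: conn=36 S1=42 S2=42 S3=54 blocked=[]
Op 3: conn=16 S1=22 S2=42 S3=54 blocked=[]
Op 4: conn=-3 S1=3 S2=42 S3=54 blocked=[1, 2, 3]
Op 5: conn=18 S1=3 S2=42 S3=54 blocked=[]
Op 6: conn=18 S1=3 S2=49 S3=54 blocked=[]
Op 7: conn=5 S1=-10 S2=49 S3=54 blocked=[1]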